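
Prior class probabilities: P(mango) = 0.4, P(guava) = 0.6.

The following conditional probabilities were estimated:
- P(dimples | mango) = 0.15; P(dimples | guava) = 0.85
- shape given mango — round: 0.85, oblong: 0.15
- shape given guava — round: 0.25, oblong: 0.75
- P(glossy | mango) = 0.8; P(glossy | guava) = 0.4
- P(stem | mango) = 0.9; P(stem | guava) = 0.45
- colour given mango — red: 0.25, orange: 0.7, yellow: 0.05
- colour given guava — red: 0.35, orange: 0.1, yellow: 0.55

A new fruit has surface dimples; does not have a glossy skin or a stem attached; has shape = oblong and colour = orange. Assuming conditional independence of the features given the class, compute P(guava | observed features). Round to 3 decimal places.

mango: 0.4 × 0.15 × 0.15 × (1−0.8) × (1−0.9) × 0.7 = 0.000126
guava: 0.6 × 0.85 × 0.75 × (1−0.4) × (1−0.45) × 0.1 = 0.0126225
P(guava | x) = 0.0126225 / 0.0127485 ≈ 0.990

0.990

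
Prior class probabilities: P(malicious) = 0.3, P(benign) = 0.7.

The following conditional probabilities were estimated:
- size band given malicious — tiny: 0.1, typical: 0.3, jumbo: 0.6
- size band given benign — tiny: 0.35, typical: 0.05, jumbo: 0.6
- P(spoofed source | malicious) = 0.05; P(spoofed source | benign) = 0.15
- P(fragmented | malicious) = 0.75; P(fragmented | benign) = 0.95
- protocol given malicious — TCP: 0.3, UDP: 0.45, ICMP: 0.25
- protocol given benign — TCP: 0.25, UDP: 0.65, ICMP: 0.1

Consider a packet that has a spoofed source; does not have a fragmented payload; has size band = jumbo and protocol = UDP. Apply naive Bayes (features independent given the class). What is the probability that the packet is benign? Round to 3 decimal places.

0.669

malicious: 0.3 × 0.6 × 0.05 × (1−0.75) × 0.45 = 0.0010125
benign: 0.7 × 0.6 × 0.15 × (1−0.95) × 0.65 = 0.0020475
P(benign | x) = 0.0020475 / 0.00306 ≈ 0.669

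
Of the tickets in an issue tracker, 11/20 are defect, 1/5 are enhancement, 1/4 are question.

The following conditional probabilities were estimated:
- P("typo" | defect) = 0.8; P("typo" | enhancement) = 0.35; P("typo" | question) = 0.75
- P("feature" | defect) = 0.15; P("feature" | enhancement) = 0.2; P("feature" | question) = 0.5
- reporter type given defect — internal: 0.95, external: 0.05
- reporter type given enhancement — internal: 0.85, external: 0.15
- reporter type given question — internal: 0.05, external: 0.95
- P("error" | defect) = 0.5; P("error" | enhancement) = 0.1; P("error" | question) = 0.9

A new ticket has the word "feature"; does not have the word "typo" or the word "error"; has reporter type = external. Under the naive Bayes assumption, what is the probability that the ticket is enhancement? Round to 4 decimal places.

0.5093

defect: 0.55 × (1−0.8) × 0.15 × 0.05 × (1−0.5) = 0.0004125
enhancement: 0.2 × (1−0.35) × 0.2 × 0.15 × (1−0.1) = 0.00351
question: 0.25 × (1−0.75) × 0.5 × 0.95 × (1−0.9) = 0.00296875
P(enhancement | x) = 0.00351 / 0.00689125 ≈ 0.5093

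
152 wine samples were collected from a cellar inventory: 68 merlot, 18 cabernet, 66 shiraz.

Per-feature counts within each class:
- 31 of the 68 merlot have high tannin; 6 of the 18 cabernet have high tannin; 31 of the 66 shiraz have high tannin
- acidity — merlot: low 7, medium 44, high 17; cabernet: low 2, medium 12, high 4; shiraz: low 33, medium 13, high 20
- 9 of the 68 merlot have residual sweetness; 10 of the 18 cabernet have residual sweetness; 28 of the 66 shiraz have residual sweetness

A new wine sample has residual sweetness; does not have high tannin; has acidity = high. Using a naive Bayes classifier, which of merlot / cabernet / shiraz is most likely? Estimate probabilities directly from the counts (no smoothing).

shiraz

merlot: (68/152) × (37/68) × (17/68) × (9/68) ≈ 0.00805437
cabernet: (18/152) × (12/18) × (4/18) × (10/18) ≈ 0.00974659
shiraz: (66/152) × (35/66) × (20/66) × (28/66) ≈ 0.0296022
Highest score → shiraz.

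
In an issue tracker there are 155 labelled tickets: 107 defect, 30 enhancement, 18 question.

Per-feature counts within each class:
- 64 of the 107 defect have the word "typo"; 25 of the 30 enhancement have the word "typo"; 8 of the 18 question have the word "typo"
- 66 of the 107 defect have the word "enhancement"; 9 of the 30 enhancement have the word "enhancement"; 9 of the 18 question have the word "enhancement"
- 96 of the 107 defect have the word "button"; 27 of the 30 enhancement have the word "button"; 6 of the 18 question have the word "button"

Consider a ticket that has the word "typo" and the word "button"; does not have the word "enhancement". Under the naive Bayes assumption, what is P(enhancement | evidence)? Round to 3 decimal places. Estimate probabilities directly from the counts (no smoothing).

0.403

defect: (107/155) × (64/107) × (41/107) × (96/107) ≈ 0.14195
enhancement: (30/155) × (25/30) × (21/30) × (27/30) ≈ 0.101613
question: (18/155) × (8/18) × (9/18) × (6/18) ≈ 0.00860215
P(enhancement | x) = 0.101613 / 0.25216515 ≈ 0.403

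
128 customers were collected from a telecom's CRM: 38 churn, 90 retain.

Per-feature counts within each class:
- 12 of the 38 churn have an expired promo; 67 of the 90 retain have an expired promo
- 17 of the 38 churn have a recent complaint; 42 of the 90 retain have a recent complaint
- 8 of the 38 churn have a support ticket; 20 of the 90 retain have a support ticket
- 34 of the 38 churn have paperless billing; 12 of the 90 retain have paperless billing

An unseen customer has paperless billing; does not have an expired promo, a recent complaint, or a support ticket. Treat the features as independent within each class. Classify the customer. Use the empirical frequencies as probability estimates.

churn

churn: (38/128) × (26/38) × (21/38) × (30/38) × (34/38) ≈ 0.0792925
retain: (90/128) × (23/90) × (48/90) × (70/90) × (12/90) ≈ 0.00993827
Highest score → churn.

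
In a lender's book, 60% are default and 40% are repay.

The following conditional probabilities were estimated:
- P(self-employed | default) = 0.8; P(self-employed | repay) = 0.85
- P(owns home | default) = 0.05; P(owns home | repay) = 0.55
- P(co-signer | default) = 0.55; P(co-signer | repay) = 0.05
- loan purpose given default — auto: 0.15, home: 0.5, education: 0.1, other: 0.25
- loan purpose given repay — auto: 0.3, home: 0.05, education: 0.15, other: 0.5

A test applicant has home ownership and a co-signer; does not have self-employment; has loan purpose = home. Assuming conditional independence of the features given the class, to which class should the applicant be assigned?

default

default: 0.6 × (1−0.8) × 0.05 × 0.55 × 0.5 = 0.00165
repay: 0.4 × (1−0.85) × 0.55 × 0.05 × 0.05 = 0.0000825
Highest score → default.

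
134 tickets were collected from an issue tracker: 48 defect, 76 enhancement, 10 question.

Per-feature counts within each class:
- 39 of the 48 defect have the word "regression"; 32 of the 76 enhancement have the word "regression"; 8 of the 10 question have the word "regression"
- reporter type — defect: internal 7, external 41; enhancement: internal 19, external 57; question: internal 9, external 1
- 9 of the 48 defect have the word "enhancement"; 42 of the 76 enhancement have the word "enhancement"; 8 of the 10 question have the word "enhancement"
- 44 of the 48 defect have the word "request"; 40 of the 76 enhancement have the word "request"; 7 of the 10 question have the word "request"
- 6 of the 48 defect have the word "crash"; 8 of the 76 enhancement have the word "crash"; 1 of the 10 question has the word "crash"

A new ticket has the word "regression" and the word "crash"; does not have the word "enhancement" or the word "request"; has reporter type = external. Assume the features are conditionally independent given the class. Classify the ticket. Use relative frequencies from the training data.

defect: (48/134) × (39/48) × (41/48) × (39/48) × (4/48) × (6/48) ≈ 0.00210404
enhancement: (76/134) × (32/76) × (57/76) × (34/76) × (36/76) × (8/76) ≈ 0.00399519
question: (10/134) × (8/10) × (1/10) × (2/10) × (3/10) × (1/10) ≈ 0.0000358209
Highest score → enhancement.

enhancement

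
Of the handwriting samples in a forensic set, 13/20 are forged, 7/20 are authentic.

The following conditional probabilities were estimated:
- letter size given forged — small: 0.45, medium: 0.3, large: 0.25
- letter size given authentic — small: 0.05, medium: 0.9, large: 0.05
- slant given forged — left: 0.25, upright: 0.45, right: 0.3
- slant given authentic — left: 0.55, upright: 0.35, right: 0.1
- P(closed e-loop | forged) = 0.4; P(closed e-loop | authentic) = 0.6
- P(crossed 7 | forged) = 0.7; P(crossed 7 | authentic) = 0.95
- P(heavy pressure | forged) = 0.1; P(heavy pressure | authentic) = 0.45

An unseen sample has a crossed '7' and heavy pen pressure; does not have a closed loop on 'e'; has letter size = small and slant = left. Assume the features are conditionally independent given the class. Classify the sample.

forged

forged: 0.65 × 0.45 × 0.25 × (1−0.4) × 0.7 × 0.1 = 0.00307125
authentic: 0.35 × 0.05 × 0.55 × (1−0.6) × 0.95 × 0.45 = 0.001645875
Highest score → forged.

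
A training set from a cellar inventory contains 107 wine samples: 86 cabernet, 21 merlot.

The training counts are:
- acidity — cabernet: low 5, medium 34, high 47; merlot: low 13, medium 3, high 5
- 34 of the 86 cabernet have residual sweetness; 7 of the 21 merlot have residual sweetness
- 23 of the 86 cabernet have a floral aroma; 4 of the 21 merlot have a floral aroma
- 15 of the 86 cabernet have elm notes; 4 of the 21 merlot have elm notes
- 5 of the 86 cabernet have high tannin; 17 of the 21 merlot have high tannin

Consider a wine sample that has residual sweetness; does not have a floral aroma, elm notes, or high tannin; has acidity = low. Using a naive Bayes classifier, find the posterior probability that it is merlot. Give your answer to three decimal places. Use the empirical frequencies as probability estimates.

0.324

cabernet: (86/107) × (5/86) × (34/86) × (63/86) × (71/86) × (81/86) ≈ 0.0105234
merlot: (21/107) × (13/21) × (7/21) × (17/21) × (17/21) × (4/21) ≈ 0.0050552
P(merlot | x) = 0.0050552 / 0.0155786 ≈ 0.324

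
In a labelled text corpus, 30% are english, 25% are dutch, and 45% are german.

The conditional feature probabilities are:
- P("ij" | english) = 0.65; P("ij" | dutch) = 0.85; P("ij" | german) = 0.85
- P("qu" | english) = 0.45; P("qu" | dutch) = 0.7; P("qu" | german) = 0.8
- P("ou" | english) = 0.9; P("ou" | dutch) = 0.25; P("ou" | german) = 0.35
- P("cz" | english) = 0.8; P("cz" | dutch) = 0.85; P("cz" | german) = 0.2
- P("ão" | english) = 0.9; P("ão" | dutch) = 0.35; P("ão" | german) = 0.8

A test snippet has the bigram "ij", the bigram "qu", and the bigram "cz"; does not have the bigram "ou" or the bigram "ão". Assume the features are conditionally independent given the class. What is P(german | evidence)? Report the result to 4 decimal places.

0.1132

english: 0.3 × 0.65 × 0.45 × (1−0.9) × 0.8 × (1−0.9) = 0.000702
dutch: 0.25 × 0.85 × 0.7 × (1−0.25) × 0.85 × (1−0.35) = 0.06163828125
german: 0.45 × 0.85 × 0.8 × (1−0.35) × 0.2 × (1−0.8) = 0.007956
P(german | x) = 0.007956 / 0.07029628125 ≈ 0.1132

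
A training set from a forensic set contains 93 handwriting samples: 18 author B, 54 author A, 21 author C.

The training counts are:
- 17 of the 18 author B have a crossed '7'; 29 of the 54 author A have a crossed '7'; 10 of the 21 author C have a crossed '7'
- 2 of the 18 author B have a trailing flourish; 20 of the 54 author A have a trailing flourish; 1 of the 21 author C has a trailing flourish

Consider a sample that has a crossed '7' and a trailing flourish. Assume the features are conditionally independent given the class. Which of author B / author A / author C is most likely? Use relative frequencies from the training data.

author B: (18/93) × (17/18) × (2/18) ≈ 0.0203106
author A: (54/93) × (29/54) × (20/54) ≈ 0.115492
author C: (21/93) × (10/21) × (1/21) ≈ 0.00512033
Highest score → author A.

author A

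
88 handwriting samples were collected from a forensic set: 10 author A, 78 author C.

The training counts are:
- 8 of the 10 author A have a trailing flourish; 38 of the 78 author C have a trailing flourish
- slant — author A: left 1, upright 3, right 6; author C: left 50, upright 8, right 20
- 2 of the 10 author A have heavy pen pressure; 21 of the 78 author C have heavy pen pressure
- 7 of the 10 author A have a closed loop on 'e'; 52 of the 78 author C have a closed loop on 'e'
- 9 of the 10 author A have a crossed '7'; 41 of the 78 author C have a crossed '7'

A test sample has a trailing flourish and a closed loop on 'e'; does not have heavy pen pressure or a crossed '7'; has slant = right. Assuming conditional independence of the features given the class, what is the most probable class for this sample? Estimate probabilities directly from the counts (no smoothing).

author A: (10/88) × (8/10) × (6/10) × (8/10) × (7/10) × (1/10) ≈ 0.00305455
author C: (78/88) × (38/78) × (20/78) × (57/78) × (52/78) × (37/78) ≈ 0.0255878
Highest score → author C.

author C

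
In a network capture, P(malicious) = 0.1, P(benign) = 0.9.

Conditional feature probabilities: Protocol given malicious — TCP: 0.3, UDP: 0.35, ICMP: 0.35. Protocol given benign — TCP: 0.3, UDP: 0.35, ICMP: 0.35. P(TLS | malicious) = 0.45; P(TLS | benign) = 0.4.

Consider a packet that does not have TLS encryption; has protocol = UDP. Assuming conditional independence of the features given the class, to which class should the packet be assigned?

benign

malicious: 0.1 × 0.35 × (1−0.45) = 0.01925
benign: 0.9 × 0.35 × (1−0.4) = 0.189
Highest score → benign.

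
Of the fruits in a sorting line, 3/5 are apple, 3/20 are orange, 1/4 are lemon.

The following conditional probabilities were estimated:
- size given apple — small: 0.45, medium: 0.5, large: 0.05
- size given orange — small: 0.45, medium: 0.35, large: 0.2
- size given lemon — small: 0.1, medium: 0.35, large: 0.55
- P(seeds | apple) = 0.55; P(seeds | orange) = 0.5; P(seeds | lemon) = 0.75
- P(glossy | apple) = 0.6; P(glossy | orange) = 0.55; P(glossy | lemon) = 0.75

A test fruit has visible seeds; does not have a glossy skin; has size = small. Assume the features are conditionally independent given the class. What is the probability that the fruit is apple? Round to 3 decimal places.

apple: 0.6 × 0.45 × 0.55 × (1−0.6) = 0.0594
orange: 0.15 × 0.45 × 0.5 × (1−0.55) = 0.0151875
lemon: 0.25 × 0.1 × 0.75 × (1−0.75) = 0.0046875
P(apple | x) = 0.0594 / 0.079275 ≈ 0.749

0.749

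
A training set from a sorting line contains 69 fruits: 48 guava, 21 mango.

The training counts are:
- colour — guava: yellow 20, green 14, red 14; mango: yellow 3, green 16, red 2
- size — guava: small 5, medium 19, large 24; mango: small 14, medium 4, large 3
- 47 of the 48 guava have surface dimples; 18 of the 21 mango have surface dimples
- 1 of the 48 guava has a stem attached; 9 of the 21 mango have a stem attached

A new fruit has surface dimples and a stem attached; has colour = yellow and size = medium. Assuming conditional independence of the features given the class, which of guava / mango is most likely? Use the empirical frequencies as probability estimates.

guava: (48/69) × (20/48) × (19/48) × (47/48) × (1/48) ≈ 0.0023405
mango: (21/69) × (3/21) × (4/21) × (18/21) × (9/21) ≈ 0.00304221
Highest score → mango.

mango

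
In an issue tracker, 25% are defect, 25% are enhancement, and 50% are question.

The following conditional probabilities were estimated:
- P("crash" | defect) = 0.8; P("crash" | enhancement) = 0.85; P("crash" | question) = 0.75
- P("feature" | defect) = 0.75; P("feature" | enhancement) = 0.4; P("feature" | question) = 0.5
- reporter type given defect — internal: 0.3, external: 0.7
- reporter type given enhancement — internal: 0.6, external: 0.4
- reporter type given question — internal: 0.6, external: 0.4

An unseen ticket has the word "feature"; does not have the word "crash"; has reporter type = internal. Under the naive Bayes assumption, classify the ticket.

question

defect: 0.25 × (1−0.8) × 0.75 × 0.3 = 0.01125
enhancement: 0.25 × (1−0.85) × 0.4 × 0.6 = 0.009
question: 0.5 × (1−0.75) × 0.5 × 0.6 = 0.0375
Highest score → question.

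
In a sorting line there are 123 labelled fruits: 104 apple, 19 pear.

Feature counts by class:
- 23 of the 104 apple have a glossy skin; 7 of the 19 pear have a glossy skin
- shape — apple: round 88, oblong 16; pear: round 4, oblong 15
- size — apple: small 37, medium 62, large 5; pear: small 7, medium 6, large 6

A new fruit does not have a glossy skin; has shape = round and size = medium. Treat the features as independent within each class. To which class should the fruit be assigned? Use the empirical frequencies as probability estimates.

apple

apple: (104/123) × (81/104) × (88/104) × (62/104) ≈ 0.332191
pear: (19/123) × (12/19) × (4/19) × (6/19) ≈ 0.00648605
Highest score → apple.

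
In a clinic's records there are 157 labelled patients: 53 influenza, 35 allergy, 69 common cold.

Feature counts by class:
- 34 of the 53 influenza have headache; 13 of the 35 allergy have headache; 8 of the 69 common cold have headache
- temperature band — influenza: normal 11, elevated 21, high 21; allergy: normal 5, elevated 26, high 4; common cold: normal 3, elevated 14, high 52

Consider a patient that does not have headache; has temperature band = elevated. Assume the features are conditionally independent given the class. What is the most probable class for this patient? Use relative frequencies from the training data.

allergy

influenza: (53/157) × (19/53) × (21/53) ≈ 0.047951
allergy: (35/157) × (22/35) × (26/35) ≈ 0.104095
common cold: (69/157) × (61/69) × (14/69) ≈ 0.0788332
Highest score → allergy.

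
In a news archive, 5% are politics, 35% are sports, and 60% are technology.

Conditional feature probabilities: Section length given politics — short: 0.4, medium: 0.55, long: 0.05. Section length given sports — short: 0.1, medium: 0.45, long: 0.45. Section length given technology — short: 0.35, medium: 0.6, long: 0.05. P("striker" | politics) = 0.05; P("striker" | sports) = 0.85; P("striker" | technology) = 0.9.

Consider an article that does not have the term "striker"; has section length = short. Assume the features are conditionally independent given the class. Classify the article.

technology

politics: 0.05 × 0.4 × (1−0.05) = 0.019
sports: 0.35 × 0.1 × (1−0.85) = 0.00525
technology: 0.6 × 0.35 × (1−0.9) = 0.021
Highest score → technology.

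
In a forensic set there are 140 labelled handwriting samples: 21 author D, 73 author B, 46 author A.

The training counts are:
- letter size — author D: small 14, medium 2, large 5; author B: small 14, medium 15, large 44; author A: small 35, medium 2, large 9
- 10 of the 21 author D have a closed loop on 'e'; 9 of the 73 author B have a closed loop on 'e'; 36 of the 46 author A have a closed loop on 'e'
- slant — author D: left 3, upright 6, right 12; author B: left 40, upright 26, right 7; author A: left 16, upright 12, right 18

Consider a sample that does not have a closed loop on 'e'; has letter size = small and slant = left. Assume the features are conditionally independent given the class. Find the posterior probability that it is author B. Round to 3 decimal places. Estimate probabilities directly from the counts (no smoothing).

0.645

author D: (21/140) × (14/21) × (11/21) × (3/21) ≈ 0.00748299
author B: (73/140) × (14/73) × (64/73) × (40/73) ≈ 0.048039
author A: (46/140) × (35/46) × (10/46) × (16/46) ≈ 0.0189036
P(author B | x) = 0.048039 / 0.07442559 ≈ 0.645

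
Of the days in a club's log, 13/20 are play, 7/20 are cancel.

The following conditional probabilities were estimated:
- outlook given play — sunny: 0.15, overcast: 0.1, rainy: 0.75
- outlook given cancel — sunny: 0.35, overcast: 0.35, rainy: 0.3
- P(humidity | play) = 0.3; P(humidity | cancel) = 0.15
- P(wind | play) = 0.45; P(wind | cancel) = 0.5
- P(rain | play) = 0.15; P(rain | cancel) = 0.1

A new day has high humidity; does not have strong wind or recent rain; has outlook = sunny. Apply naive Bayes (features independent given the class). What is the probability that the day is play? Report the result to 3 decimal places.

0.623

play: 0.65 × 0.15 × 0.3 × (1−0.45) × (1−0.15) = 0.013674375
cancel: 0.35 × 0.35 × 0.15 × (1−0.5) × (1−0.1) = 0.00826875
P(play | x) = 0.013674375 / 0.021943125 ≈ 0.623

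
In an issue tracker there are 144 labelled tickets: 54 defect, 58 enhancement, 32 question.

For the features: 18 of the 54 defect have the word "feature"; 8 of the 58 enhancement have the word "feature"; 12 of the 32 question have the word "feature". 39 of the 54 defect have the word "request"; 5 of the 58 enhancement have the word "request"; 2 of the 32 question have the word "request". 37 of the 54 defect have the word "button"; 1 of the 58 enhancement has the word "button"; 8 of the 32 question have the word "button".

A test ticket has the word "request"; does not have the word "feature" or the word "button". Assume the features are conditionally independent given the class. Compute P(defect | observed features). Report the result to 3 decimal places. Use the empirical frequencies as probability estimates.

0.613

defect: (54/144) × (36/54) × (39/54) × (17/54) ≈ 0.0568416
enhancement: (58/144) × (50/58) × (5/58) × (57/58) ≈ 0.0294169
question: (32/144) × (20/32) × (2/32) × (24/32) ≈ 0.00651042
P(defect | x) = 0.0568416 / 0.09276892 ≈ 0.613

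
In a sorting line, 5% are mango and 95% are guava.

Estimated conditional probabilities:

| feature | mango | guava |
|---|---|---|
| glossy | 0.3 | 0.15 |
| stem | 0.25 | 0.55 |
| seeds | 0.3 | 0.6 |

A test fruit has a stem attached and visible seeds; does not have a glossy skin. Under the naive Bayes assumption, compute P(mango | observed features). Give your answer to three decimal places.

mango: 0.05 × (1−0.3) × 0.25 × 0.3 = 0.002625
guava: 0.95 × (1−0.15) × 0.55 × 0.6 = 0.266475
P(mango | x) = 0.002625 / 0.2691 ≈ 0.010

0.010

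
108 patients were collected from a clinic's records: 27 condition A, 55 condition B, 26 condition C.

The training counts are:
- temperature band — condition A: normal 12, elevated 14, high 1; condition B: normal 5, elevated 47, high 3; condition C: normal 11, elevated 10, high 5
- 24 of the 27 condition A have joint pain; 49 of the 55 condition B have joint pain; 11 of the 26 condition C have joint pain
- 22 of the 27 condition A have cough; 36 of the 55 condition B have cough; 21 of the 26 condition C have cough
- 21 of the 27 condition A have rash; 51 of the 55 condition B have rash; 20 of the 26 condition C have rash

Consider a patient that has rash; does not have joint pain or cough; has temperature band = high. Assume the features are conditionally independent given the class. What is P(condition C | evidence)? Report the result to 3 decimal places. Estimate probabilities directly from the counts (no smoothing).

condition A: (27/108) × (1/27) × (3/27) × (5/27) × (21/27) ≈ 0.000148182
condition B: (55/108) × (3/55) × (6/55) × (19/55) × (51/55) ≈ 0.000970699
condition C: (26/108) × (5/26) × (15/26) × (5/26) × (20/26) ≈ 0.00395109
P(condition C | x) = 0.00395109 / 0.005069971 ≈ 0.779

0.779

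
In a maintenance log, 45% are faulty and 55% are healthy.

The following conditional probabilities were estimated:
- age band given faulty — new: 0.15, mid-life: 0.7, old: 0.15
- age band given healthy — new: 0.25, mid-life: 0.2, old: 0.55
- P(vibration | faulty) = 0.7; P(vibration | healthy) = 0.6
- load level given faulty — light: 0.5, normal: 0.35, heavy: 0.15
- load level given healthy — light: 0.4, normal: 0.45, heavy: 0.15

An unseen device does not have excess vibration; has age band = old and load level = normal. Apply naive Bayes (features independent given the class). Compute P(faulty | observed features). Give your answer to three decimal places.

faulty: 0.45 × 0.15 × (1−0.7) × 0.35 = 0.0070875
healthy: 0.55 × 0.55 × (1−0.6) × 0.45 = 0.05445
P(faulty | x) = 0.0070875 / 0.0615375 ≈ 0.115

0.115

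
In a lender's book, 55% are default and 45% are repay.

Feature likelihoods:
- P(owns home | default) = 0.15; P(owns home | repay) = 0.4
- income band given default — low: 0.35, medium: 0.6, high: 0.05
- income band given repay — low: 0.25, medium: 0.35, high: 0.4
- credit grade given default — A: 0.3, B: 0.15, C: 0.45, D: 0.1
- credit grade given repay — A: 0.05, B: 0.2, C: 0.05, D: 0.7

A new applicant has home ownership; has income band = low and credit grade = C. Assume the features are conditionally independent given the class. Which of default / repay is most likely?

default

default: 0.55 × 0.15 × 0.35 × 0.45 = 0.01299375
repay: 0.45 × 0.4 × 0.25 × 0.05 = 0.00225
Highest score → default.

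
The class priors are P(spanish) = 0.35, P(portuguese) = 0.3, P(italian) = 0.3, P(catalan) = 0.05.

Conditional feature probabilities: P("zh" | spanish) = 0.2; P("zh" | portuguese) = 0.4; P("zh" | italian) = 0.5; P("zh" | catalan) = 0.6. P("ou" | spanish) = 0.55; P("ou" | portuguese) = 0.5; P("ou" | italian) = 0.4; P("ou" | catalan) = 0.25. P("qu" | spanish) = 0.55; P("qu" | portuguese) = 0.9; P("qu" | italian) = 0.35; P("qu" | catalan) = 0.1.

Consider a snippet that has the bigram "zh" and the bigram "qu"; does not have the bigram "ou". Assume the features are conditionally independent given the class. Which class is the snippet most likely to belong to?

portuguese

spanish: 0.35 × 0.2 × (1−0.55) × 0.55 = 0.017325
portuguese: 0.3 × 0.4 × (1−0.5) × 0.9 = 0.054
italian: 0.3 × 0.5 × (1−0.4) × 0.35 = 0.0315
catalan: 0.05 × 0.6 × (1−0.25) × 0.1 = 0.00225
Highest score → portuguese.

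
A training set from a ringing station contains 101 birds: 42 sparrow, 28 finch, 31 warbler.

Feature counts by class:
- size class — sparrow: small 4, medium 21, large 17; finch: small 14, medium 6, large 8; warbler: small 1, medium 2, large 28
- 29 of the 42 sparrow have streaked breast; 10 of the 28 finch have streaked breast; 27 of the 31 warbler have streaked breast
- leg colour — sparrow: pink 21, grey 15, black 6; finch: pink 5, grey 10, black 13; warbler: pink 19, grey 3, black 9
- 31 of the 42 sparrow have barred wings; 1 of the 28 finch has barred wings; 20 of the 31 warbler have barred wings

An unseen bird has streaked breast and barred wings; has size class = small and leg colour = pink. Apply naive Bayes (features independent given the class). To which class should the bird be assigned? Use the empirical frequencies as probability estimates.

sparrow: (42/101) × (4/42) × (29/42) × (21/42) × (31/42) ≈ 0.0100918
finch: (28/101) × (14/28) × (10/28) × (5/28) × (1/28) ≈ 0.00031572
warbler: (31/101) × (1/31) × (27/31) × (19/31) × (20/31) ≈ 0.00340989
Highest score → sparrow.

sparrow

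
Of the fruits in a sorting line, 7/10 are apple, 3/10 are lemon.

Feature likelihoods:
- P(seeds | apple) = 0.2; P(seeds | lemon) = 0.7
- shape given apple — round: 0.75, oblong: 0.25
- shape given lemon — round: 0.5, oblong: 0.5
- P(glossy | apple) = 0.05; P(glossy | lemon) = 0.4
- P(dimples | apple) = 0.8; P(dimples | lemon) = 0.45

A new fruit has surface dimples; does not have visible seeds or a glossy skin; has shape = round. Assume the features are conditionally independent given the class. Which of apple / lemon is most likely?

apple: 0.7 × (1−0.2) × 0.75 × (1−0.05) × 0.8 = 0.3192
lemon: 0.3 × (1−0.7) × 0.5 × (1−0.4) × 0.45 = 0.01215
Highest score → apple.

apple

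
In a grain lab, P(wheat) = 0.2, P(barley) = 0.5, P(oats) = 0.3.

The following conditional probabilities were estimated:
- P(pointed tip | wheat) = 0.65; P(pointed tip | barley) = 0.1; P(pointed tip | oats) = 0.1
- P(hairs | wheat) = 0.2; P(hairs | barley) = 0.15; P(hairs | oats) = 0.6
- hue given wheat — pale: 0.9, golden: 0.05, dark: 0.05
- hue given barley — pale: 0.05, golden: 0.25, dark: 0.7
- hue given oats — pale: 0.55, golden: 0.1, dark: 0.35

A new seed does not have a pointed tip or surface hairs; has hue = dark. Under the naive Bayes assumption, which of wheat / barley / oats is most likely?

wheat: 0.2 × (1−0.65) × (1−0.2) × 0.05 = 0.0028
barley: 0.5 × (1−0.1) × (1−0.15) × 0.7 = 0.26775
oats: 0.3 × (1−0.1) × (1−0.6) × 0.35 = 0.0378
Highest score → barley.

barley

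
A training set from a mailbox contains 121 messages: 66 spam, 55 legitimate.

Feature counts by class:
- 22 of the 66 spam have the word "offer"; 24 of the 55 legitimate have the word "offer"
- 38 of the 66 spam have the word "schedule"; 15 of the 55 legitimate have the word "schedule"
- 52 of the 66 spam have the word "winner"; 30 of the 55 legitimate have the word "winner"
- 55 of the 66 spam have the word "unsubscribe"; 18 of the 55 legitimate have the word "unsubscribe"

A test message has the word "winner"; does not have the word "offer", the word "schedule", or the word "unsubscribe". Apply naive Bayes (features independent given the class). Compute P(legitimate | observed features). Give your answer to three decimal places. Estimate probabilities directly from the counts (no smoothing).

spam: (66/121) × (44/66) × (28/66) × (52/66) × (11/66) ≈ 0.0202577
legitimate: (55/121) × (31/55) × (40/55) × (30/55) × (37/55) ≈ 0.0683709
P(legitimate | x) = 0.0683709 / 0.0886286 ≈ 0.771

0.771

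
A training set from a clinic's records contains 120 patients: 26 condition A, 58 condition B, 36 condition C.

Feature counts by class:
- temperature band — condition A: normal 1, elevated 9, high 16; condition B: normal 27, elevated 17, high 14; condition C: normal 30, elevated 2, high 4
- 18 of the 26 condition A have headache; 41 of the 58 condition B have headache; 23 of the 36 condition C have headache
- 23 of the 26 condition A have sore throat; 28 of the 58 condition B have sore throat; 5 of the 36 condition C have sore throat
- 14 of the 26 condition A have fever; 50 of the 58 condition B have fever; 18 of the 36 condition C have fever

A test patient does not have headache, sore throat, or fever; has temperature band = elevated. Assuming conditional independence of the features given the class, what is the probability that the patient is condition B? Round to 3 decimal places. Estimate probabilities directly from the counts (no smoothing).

0.437

condition A: (26/120) × (9/26) × (8/26) × (3/26) × (12/26) ≈ 0.00122895
condition B: (58/120) × (17/58) × (17/58) × (30/58) × (8/58) ≈ 0.0029624
condition C: (36/120) × (2/36) × (13/36) × (31/36) × (18/36) ≈ 0.00259131
P(condition B | x) = 0.0029624 / 0.00678266 ≈ 0.437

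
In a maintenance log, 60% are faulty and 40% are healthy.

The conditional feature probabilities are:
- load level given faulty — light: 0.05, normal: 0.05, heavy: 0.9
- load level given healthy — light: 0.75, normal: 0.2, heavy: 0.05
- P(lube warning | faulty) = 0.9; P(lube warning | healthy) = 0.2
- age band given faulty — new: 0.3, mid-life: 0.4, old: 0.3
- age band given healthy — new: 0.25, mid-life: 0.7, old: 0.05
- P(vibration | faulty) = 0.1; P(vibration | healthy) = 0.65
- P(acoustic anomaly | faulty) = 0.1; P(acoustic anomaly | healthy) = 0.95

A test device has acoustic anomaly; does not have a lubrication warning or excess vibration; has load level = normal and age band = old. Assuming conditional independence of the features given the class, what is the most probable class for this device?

healthy

faulty: 0.6 × 0.05 × (1−0.9) × 0.3 × (1−0.1) × 0.1 = 0.000081
healthy: 0.4 × 0.2 × (1−0.2) × 0.05 × (1−0.65) × 0.95 = 0.001064
Highest score → healthy.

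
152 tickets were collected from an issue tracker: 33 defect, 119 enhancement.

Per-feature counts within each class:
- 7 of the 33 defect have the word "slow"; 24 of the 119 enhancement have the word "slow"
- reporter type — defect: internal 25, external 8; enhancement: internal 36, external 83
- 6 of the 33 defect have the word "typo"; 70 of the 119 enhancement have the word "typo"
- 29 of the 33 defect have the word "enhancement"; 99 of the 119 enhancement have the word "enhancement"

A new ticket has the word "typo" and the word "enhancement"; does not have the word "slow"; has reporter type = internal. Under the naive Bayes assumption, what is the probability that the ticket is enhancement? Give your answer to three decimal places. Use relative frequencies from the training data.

defect: (33/152) × (26/33) × (25/33) × (6/33) × (29/33) ≈ 0.0207051
enhancement: (119/152) × (95/119) × (36/119) × (70/119) × (99/119) ≈ 0.0925284
P(enhancement | x) = 0.0925284 / 0.1132335 ≈ 0.817

0.817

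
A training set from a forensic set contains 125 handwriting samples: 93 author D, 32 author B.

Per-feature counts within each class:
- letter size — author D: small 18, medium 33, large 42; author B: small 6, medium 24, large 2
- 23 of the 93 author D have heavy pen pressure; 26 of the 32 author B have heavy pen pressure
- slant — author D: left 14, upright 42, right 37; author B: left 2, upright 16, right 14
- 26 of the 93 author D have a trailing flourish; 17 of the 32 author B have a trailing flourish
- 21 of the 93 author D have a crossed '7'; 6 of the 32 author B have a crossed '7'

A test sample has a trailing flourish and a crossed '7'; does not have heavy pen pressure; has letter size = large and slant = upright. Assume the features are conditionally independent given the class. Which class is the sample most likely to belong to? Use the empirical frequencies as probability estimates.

author D: (93/125) × (42/93) × (70/93) × (42/93) × (26/93) × (21/93) ≈ 0.0072102
author B: (32/125) × (2/32) × (6/32) × (16/32) × (17/32) × (6/32) = 0.0001494140625
Highest score → author D.

author D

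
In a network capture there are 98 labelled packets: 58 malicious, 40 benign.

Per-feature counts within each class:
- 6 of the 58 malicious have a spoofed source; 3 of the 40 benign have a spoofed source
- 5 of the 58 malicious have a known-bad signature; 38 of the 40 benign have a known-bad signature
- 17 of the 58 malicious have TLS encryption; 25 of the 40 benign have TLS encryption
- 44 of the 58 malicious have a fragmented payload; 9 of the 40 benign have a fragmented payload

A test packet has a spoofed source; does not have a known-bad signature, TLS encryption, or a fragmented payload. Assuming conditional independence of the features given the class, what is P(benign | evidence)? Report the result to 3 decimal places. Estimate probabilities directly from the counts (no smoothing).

malicious: (58/98) × (6/58) × (53/58) × (41/58) × (14/58) ≈ 0.00954617
benign: (40/98) × (3/40) × (2/40) × (15/40) × (31/40) ≈ 0.000444834
P(benign | x) = 0.000444834 / 0.009991004 ≈ 0.045

0.045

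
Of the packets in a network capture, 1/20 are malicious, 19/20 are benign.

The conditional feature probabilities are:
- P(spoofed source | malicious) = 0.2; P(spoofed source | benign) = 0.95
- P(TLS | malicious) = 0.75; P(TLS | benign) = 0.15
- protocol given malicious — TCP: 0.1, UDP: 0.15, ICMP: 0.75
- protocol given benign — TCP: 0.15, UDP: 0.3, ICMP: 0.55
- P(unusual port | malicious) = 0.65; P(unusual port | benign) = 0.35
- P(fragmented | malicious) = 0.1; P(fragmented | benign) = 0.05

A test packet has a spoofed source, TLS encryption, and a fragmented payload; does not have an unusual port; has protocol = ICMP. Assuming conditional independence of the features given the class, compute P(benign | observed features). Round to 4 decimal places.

0.9248

malicious: 0.05 × 0.2 × 0.75 × 0.75 × (1−0.65) × 0.1 = 0.000196875
benign: 0.95 × 0.95 × 0.15 × 0.55 × (1−0.35) × 0.05 = 0.002419828125
P(benign | x) = 0.002419828125 / 0.002616703125 ≈ 0.9248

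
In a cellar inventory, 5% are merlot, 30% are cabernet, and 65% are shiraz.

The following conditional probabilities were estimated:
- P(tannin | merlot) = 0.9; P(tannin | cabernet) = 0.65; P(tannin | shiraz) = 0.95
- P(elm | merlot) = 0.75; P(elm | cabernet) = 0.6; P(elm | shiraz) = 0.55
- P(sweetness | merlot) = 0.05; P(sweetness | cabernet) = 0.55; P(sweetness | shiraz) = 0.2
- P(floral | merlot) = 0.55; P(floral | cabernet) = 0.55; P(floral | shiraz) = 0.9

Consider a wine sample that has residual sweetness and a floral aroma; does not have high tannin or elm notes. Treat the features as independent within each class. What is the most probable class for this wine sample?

cabernet

merlot: 0.05 × (1−0.9) × (1−0.75) × 0.05 × 0.55 = 0.000034375
cabernet: 0.3 × (1−0.65) × (1−0.6) × 0.55 × 0.55 = 0.012705
shiraz: 0.65 × (1−0.95) × (1−0.55) × 0.2 × 0.9 = 0.0026325
Highest score → cabernet.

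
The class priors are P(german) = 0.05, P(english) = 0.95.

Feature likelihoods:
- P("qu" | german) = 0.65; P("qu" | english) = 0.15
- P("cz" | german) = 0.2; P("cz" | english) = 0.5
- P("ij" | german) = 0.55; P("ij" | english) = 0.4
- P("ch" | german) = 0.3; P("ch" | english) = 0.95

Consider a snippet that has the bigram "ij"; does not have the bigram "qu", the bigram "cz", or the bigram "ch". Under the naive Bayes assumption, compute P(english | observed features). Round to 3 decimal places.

0.600

german: 0.05 × (1−0.65) × (1−0.2) × 0.55 × (1−0.3) = 0.00539
english: 0.95 × (1−0.15) × (1−0.5) × 0.4 × (1−0.95) = 0.008075
P(english | x) = 0.008075 / 0.013465 ≈ 0.600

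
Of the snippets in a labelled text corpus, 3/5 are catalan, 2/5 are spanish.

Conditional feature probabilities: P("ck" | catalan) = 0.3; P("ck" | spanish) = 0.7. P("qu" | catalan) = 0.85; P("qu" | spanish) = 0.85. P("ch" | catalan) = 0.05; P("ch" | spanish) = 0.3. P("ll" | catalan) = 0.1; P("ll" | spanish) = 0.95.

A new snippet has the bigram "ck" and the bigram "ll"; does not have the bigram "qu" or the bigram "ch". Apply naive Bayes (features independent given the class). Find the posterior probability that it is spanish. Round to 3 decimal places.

catalan: 0.6 × 0.3 × (1−0.85) × (1−0.05) × 0.1 = 0.002565
spanish: 0.4 × 0.7 × (1−0.85) × (1−0.3) × 0.95 = 0.02793
P(spanish | x) = 0.02793 / 0.030495 ≈ 0.916

0.916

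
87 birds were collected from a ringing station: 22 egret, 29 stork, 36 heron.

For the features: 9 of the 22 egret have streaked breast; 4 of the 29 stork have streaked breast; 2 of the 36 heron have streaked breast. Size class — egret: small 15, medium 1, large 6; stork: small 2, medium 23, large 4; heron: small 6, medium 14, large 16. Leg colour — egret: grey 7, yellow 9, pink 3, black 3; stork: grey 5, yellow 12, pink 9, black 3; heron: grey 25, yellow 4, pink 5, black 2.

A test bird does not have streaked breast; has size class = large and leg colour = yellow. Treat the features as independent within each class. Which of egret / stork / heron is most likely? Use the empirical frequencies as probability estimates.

heron

egret: (22/87) × (13/22) × (6/22) × (9/22) ≈ 0.0166714
stork: (29/87) × (25/29) × (4/29) × (12/29) ≈ 0.0164008
heron: (36/87) × (34/36) × (16/36) × (4/36) ≈ 0.019299
Highest score → heron.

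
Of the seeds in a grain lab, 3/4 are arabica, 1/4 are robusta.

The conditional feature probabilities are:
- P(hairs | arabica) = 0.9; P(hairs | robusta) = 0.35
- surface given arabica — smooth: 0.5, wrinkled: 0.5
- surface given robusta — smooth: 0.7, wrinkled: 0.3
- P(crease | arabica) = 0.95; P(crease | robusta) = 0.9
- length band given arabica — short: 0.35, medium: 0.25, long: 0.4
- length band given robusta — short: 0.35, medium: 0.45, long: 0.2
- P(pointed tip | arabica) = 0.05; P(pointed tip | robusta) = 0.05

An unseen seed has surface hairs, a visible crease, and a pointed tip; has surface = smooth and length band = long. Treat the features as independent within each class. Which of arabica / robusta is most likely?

arabica: 0.75 × 0.9 × 0.5 × 0.95 × 0.4 × 0.05 = 0.0064125
robusta: 0.25 × 0.35 × 0.7 × 0.9 × 0.2 × 0.05 = 0.00055125
Highest score → arabica.

arabica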